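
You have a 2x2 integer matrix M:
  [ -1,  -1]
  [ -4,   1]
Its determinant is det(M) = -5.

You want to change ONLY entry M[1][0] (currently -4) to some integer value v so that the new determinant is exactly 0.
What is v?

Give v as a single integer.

det is linear in entry M[1][0]: det = old_det + (v - -4) * C_10
Cofactor C_10 = 1
Want det = 0: -5 + (v - -4) * 1 = 0
  (v - -4) = 5 / 1 = 5
  v = -4 + (5) = 1

Answer: 1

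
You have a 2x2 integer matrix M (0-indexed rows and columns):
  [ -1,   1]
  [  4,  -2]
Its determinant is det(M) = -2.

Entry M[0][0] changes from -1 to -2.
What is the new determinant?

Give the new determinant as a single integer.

det is linear in row 0: changing M[0][0] by delta changes det by delta * cofactor(0,0).
Cofactor C_00 = (-1)^(0+0) * minor(0,0) = -2
Entry delta = -2 - -1 = -1
Det delta = -1 * -2 = 2
New det = -2 + 2 = 0

Answer: 0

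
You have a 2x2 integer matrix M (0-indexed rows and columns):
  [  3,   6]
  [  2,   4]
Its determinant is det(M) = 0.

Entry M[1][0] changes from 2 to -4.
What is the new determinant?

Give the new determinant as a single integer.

det is linear in row 1: changing M[1][0] by delta changes det by delta * cofactor(1,0).
Cofactor C_10 = (-1)^(1+0) * minor(1,0) = -6
Entry delta = -4 - 2 = -6
Det delta = -6 * -6 = 36
New det = 0 + 36 = 36

Answer: 36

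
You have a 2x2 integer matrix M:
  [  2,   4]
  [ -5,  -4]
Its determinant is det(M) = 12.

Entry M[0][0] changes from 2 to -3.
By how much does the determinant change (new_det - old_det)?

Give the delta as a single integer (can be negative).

Answer: 20

Derivation:
Cofactor C_00 = -4
Entry delta = -3 - 2 = -5
Det delta = entry_delta * cofactor = -5 * -4 = 20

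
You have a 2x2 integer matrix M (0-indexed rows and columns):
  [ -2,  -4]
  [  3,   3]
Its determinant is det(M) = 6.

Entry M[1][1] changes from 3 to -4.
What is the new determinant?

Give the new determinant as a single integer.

Answer: 20

Derivation:
det is linear in row 1: changing M[1][1] by delta changes det by delta * cofactor(1,1).
Cofactor C_11 = (-1)^(1+1) * minor(1,1) = -2
Entry delta = -4 - 3 = -7
Det delta = -7 * -2 = 14
New det = 6 + 14 = 20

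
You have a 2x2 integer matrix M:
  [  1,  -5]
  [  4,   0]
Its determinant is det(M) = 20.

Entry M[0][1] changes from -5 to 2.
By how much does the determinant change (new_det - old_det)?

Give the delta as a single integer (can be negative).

Answer: -28

Derivation:
Cofactor C_01 = -4
Entry delta = 2 - -5 = 7
Det delta = entry_delta * cofactor = 7 * -4 = -28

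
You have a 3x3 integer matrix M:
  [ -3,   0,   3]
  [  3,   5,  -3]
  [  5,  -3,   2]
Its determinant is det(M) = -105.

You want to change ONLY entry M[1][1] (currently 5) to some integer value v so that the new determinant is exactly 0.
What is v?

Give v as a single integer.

det is linear in entry M[1][1]: det = old_det + (v - 5) * C_11
Cofactor C_11 = -21
Want det = 0: -105 + (v - 5) * -21 = 0
  (v - 5) = 105 / -21 = -5
  v = 5 + (-5) = 0

Answer: 0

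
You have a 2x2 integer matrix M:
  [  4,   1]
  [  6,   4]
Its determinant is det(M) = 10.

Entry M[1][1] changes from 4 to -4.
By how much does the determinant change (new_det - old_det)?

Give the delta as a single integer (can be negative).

Cofactor C_11 = 4
Entry delta = -4 - 4 = -8
Det delta = entry_delta * cofactor = -8 * 4 = -32

Answer: -32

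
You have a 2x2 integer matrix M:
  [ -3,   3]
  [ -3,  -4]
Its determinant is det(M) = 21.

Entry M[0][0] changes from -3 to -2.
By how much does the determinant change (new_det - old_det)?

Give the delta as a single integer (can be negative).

Answer: -4

Derivation:
Cofactor C_00 = -4
Entry delta = -2 - -3 = 1
Det delta = entry_delta * cofactor = 1 * -4 = -4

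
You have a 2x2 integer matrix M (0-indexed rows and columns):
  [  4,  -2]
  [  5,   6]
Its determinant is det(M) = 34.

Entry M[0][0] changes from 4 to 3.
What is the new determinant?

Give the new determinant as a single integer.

det is linear in row 0: changing M[0][0] by delta changes det by delta * cofactor(0,0).
Cofactor C_00 = (-1)^(0+0) * minor(0,0) = 6
Entry delta = 3 - 4 = -1
Det delta = -1 * 6 = -6
New det = 34 + -6 = 28

Answer: 28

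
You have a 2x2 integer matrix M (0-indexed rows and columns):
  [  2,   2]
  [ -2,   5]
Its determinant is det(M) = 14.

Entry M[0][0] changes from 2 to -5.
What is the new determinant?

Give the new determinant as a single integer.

det is linear in row 0: changing M[0][0] by delta changes det by delta * cofactor(0,0).
Cofactor C_00 = (-1)^(0+0) * minor(0,0) = 5
Entry delta = -5 - 2 = -7
Det delta = -7 * 5 = -35
New det = 14 + -35 = -21

Answer: -21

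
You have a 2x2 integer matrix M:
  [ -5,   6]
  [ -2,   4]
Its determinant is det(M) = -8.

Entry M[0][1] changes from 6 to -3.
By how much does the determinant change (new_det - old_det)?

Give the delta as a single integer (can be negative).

Cofactor C_01 = 2
Entry delta = -3 - 6 = -9
Det delta = entry_delta * cofactor = -9 * 2 = -18

Answer: -18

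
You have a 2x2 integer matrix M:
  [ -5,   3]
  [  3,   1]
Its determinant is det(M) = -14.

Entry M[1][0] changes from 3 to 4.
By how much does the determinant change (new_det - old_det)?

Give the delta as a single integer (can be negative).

Answer: -3

Derivation:
Cofactor C_10 = -3
Entry delta = 4 - 3 = 1
Det delta = entry_delta * cofactor = 1 * -3 = -3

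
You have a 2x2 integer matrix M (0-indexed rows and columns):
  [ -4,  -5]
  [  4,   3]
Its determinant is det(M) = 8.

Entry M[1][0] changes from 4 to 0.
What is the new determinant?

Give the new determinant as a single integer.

det is linear in row 1: changing M[1][0] by delta changes det by delta * cofactor(1,0).
Cofactor C_10 = (-1)^(1+0) * minor(1,0) = 5
Entry delta = 0 - 4 = -4
Det delta = -4 * 5 = -20
New det = 8 + -20 = -12

Answer: -12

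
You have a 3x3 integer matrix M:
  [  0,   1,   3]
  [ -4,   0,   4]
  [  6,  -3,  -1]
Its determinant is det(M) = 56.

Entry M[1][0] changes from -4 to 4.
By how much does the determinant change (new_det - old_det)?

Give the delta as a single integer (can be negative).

Answer: -64

Derivation:
Cofactor C_10 = -8
Entry delta = 4 - -4 = 8
Det delta = entry_delta * cofactor = 8 * -8 = -64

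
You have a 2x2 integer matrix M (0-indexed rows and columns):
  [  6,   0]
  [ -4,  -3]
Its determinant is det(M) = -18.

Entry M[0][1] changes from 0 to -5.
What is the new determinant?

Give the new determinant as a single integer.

det is linear in row 0: changing M[0][1] by delta changes det by delta * cofactor(0,1).
Cofactor C_01 = (-1)^(0+1) * minor(0,1) = 4
Entry delta = -5 - 0 = -5
Det delta = -5 * 4 = -20
New det = -18 + -20 = -38

Answer: -38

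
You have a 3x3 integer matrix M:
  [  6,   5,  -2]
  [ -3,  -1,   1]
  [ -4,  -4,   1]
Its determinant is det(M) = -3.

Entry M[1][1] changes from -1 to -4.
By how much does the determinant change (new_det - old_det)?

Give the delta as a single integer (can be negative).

Cofactor C_11 = -2
Entry delta = -4 - -1 = -3
Det delta = entry_delta * cofactor = -3 * -2 = 6

Answer: 6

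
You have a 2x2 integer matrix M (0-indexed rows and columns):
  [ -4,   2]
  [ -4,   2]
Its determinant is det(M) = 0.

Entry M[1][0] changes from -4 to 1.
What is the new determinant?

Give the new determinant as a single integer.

det is linear in row 1: changing M[1][0] by delta changes det by delta * cofactor(1,0).
Cofactor C_10 = (-1)^(1+0) * minor(1,0) = -2
Entry delta = 1 - -4 = 5
Det delta = 5 * -2 = -10
New det = 0 + -10 = -10

Answer: -10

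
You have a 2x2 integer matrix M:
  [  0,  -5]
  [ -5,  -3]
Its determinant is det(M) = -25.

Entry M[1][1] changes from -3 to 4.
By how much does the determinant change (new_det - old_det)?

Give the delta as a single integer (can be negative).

Cofactor C_11 = 0
Entry delta = 4 - -3 = 7
Det delta = entry_delta * cofactor = 7 * 0 = 0

Answer: 0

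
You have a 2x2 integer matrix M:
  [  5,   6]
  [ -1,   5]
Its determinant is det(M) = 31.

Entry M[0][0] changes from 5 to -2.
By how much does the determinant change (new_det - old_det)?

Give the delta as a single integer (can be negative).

Cofactor C_00 = 5
Entry delta = -2 - 5 = -7
Det delta = entry_delta * cofactor = -7 * 5 = -35

Answer: -35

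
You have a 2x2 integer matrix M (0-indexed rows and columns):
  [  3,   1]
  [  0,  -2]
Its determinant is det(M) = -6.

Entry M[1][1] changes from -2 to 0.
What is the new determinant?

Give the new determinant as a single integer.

det is linear in row 1: changing M[1][1] by delta changes det by delta * cofactor(1,1).
Cofactor C_11 = (-1)^(1+1) * minor(1,1) = 3
Entry delta = 0 - -2 = 2
Det delta = 2 * 3 = 6
New det = -6 + 6 = 0

Answer: 0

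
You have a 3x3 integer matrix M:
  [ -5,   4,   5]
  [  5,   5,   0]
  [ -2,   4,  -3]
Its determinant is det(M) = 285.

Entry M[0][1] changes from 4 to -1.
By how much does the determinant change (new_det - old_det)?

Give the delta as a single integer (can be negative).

Answer: -75

Derivation:
Cofactor C_01 = 15
Entry delta = -1 - 4 = -5
Det delta = entry_delta * cofactor = -5 * 15 = -75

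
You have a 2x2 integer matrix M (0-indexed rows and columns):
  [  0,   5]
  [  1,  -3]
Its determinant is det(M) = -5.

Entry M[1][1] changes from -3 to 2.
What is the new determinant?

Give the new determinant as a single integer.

det is linear in row 1: changing M[1][1] by delta changes det by delta * cofactor(1,1).
Cofactor C_11 = (-1)^(1+1) * minor(1,1) = 0
Entry delta = 2 - -3 = 5
Det delta = 5 * 0 = 0
New det = -5 + 0 = -5

Answer: -5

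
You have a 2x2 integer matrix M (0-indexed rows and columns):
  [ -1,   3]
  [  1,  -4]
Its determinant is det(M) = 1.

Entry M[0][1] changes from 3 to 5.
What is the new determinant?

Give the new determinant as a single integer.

Answer: -1

Derivation:
det is linear in row 0: changing M[0][1] by delta changes det by delta * cofactor(0,1).
Cofactor C_01 = (-1)^(0+1) * minor(0,1) = -1
Entry delta = 5 - 3 = 2
Det delta = 2 * -1 = -2
New det = 1 + -2 = -1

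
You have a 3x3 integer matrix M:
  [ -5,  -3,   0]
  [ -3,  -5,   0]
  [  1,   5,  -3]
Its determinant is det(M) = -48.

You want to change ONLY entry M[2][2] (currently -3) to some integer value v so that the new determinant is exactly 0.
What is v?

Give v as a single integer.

det is linear in entry M[2][2]: det = old_det + (v - -3) * C_22
Cofactor C_22 = 16
Want det = 0: -48 + (v - -3) * 16 = 0
  (v - -3) = 48 / 16 = 3
  v = -3 + (3) = 0

Answer: 0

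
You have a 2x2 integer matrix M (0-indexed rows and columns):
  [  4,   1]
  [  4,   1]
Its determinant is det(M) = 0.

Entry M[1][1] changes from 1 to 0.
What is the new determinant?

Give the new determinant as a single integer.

Answer: -4

Derivation:
det is linear in row 1: changing M[1][1] by delta changes det by delta * cofactor(1,1).
Cofactor C_11 = (-1)^(1+1) * minor(1,1) = 4
Entry delta = 0 - 1 = -1
Det delta = -1 * 4 = -4
New det = 0 + -4 = -4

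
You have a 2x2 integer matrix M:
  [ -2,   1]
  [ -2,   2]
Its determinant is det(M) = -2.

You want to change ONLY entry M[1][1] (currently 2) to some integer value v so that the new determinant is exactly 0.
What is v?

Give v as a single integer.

det is linear in entry M[1][1]: det = old_det + (v - 2) * C_11
Cofactor C_11 = -2
Want det = 0: -2 + (v - 2) * -2 = 0
  (v - 2) = 2 / -2 = -1
  v = 2 + (-1) = 1

Answer: 1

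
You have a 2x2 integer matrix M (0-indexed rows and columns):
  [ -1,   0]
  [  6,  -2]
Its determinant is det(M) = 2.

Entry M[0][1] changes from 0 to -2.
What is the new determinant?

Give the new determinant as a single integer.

det is linear in row 0: changing M[0][1] by delta changes det by delta * cofactor(0,1).
Cofactor C_01 = (-1)^(0+1) * minor(0,1) = -6
Entry delta = -2 - 0 = -2
Det delta = -2 * -6 = 12
New det = 2 + 12 = 14

Answer: 14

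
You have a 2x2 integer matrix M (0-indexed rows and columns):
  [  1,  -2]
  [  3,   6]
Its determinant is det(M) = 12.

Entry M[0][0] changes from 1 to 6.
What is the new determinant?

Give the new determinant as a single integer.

Answer: 42

Derivation:
det is linear in row 0: changing M[0][0] by delta changes det by delta * cofactor(0,0).
Cofactor C_00 = (-1)^(0+0) * minor(0,0) = 6
Entry delta = 6 - 1 = 5
Det delta = 5 * 6 = 30
New det = 12 + 30 = 42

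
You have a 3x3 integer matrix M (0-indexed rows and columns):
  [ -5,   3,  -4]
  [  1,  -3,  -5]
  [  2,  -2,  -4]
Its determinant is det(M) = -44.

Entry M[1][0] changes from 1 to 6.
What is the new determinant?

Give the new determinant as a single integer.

Answer: 56

Derivation:
det is linear in row 1: changing M[1][0] by delta changes det by delta * cofactor(1,0).
Cofactor C_10 = (-1)^(1+0) * minor(1,0) = 20
Entry delta = 6 - 1 = 5
Det delta = 5 * 20 = 100
New det = -44 + 100 = 56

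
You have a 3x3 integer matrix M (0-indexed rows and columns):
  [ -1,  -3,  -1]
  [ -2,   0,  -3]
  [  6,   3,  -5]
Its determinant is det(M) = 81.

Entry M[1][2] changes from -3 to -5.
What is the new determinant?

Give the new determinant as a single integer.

Answer: 111

Derivation:
det is linear in row 1: changing M[1][2] by delta changes det by delta * cofactor(1,2).
Cofactor C_12 = (-1)^(1+2) * minor(1,2) = -15
Entry delta = -5 - -3 = -2
Det delta = -2 * -15 = 30
New det = 81 + 30 = 111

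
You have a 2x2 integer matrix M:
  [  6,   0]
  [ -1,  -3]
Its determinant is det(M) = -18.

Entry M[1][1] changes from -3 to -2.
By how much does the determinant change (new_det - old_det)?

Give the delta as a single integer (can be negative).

Answer: 6

Derivation:
Cofactor C_11 = 6
Entry delta = -2 - -3 = 1
Det delta = entry_delta * cofactor = 1 * 6 = 6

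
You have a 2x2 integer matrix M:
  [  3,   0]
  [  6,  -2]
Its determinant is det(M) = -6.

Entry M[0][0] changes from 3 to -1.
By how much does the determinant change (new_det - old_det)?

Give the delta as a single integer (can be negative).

Answer: 8

Derivation:
Cofactor C_00 = -2
Entry delta = -1 - 3 = -4
Det delta = entry_delta * cofactor = -4 * -2 = 8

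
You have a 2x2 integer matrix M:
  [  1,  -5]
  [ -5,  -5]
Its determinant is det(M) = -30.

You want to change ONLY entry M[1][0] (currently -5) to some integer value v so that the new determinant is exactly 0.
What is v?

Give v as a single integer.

det is linear in entry M[1][0]: det = old_det + (v - -5) * C_10
Cofactor C_10 = 5
Want det = 0: -30 + (v - -5) * 5 = 0
  (v - -5) = 30 / 5 = 6
  v = -5 + (6) = 1

Answer: 1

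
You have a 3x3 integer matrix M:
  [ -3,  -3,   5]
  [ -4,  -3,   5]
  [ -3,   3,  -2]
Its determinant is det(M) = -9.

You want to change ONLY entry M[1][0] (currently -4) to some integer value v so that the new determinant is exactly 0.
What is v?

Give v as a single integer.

Answer: -3

Derivation:
det is linear in entry M[1][0]: det = old_det + (v - -4) * C_10
Cofactor C_10 = 9
Want det = 0: -9 + (v - -4) * 9 = 0
  (v - -4) = 9 / 9 = 1
  v = -4 + (1) = -3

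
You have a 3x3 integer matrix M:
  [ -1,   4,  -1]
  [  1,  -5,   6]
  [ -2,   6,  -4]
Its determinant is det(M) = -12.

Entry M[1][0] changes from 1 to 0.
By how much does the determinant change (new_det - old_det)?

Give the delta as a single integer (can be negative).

Answer: -10

Derivation:
Cofactor C_10 = 10
Entry delta = 0 - 1 = -1
Det delta = entry_delta * cofactor = -1 * 10 = -10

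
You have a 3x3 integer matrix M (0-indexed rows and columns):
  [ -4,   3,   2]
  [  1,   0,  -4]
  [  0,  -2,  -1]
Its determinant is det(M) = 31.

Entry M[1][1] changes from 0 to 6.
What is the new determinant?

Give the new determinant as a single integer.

Answer: 55

Derivation:
det is linear in row 1: changing M[1][1] by delta changes det by delta * cofactor(1,1).
Cofactor C_11 = (-1)^(1+1) * minor(1,1) = 4
Entry delta = 6 - 0 = 6
Det delta = 6 * 4 = 24
New det = 31 + 24 = 55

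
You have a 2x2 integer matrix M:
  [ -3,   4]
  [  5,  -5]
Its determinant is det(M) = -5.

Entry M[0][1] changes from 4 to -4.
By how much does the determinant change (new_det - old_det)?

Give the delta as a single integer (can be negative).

Answer: 40

Derivation:
Cofactor C_01 = -5
Entry delta = -4 - 4 = -8
Det delta = entry_delta * cofactor = -8 * -5 = 40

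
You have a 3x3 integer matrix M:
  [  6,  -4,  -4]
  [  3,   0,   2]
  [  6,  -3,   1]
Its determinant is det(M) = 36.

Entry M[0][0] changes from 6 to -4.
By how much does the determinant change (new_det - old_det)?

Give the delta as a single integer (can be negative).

Cofactor C_00 = 6
Entry delta = -4 - 6 = -10
Det delta = entry_delta * cofactor = -10 * 6 = -60

Answer: -60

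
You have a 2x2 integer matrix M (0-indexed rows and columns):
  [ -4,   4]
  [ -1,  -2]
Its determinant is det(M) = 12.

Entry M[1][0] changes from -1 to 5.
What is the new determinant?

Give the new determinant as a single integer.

Answer: -12

Derivation:
det is linear in row 1: changing M[1][0] by delta changes det by delta * cofactor(1,0).
Cofactor C_10 = (-1)^(1+0) * minor(1,0) = -4
Entry delta = 5 - -1 = 6
Det delta = 6 * -4 = -24
New det = 12 + -24 = -12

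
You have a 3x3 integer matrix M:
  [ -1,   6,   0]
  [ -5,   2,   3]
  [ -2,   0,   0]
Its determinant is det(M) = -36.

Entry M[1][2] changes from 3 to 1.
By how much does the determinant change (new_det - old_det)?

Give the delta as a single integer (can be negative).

Answer: 24

Derivation:
Cofactor C_12 = -12
Entry delta = 1 - 3 = -2
Det delta = entry_delta * cofactor = -2 * -12 = 24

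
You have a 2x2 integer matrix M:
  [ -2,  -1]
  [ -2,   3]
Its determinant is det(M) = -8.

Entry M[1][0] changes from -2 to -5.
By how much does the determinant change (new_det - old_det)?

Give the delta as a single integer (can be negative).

Answer: -3

Derivation:
Cofactor C_10 = 1
Entry delta = -5 - -2 = -3
Det delta = entry_delta * cofactor = -3 * 1 = -3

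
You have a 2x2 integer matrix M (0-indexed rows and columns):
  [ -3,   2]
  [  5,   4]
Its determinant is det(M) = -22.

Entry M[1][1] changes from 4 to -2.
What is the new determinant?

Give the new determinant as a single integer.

det is linear in row 1: changing M[1][1] by delta changes det by delta * cofactor(1,1).
Cofactor C_11 = (-1)^(1+1) * minor(1,1) = -3
Entry delta = -2 - 4 = -6
Det delta = -6 * -3 = 18
New det = -22 + 18 = -4

Answer: -4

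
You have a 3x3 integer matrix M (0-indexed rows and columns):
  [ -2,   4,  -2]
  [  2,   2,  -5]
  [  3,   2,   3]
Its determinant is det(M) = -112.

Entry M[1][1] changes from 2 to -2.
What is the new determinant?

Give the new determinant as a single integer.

Answer: -112

Derivation:
det is linear in row 1: changing M[1][1] by delta changes det by delta * cofactor(1,1).
Cofactor C_11 = (-1)^(1+1) * minor(1,1) = 0
Entry delta = -2 - 2 = -4
Det delta = -4 * 0 = 0
New det = -112 + 0 = -112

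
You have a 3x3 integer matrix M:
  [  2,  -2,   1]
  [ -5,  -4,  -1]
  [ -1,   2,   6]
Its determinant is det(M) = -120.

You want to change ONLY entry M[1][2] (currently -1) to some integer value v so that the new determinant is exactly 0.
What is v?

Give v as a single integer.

Answer: -61

Derivation:
det is linear in entry M[1][2]: det = old_det + (v - -1) * C_12
Cofactor C_12 = -2
Want det = 0: -120 + (v - -1) * -2 = 0
  (v - -1) = 120 / -2 = -60
  v = -1 + (-60) = -61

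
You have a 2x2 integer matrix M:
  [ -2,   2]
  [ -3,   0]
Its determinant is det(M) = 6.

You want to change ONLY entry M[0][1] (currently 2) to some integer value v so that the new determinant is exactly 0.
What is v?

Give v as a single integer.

Answer: 0

Derivation:
det is linear in entry M[0][1]: det = old_det + (v - 2) * C_01
Cofactor C_01 = 3
Want det = 0: 6 + (v - 2) * 3 = 0
  (v - 2) = -6 / 3 = -2
  v = 2 + (-2) = 0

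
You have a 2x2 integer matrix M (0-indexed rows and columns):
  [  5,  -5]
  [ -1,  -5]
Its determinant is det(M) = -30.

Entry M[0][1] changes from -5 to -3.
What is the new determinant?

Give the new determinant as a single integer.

Answer: -28

Derivation:
det is linear in row 0: changing M[0][1] by delta changes det by delta * cofactor(0,1).
Cofactor C_01 = (-1)^(0+1) * minor(0,1) = 1
Entry delta = -3 - -5 = 2
Det delta = 2 * 1 = 2
New det = -30 + 2 = -28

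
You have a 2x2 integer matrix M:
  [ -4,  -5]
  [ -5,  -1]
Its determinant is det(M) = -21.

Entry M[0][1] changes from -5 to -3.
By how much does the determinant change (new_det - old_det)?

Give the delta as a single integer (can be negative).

Cofactor C_01 = 5
Entry delta = -3 - -5 = 2
Det delta = entry_delta * cofactor = 2 * 5 = 10

Answer: 10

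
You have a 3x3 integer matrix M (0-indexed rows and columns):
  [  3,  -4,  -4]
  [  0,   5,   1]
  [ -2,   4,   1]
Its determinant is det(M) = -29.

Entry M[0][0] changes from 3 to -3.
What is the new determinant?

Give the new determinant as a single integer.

det is linear in row 0: changing M[0][0] by delta changes det by delta * cofactor(0,0).
Cofactor C_00 = (-1)^(0+0) * minor(0,0) = 1
Entry delta = -3 - 3 = -6
Det delta = -6 * 1 = -6
New det = -29 + -6 = -35

Answer: -35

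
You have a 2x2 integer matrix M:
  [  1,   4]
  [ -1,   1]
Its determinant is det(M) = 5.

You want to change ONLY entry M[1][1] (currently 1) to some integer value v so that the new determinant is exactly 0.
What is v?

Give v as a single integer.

det is linear in entry M[1][1]: det = old_det + (v - 1) * C_11
Cofactor C_11 = 1
Want det = 0: 5 + (v - 1) * 1 = 0
  (v - 1) = -5 / 1 = -5
  v = 1 + (-5) = -4

Answer: -4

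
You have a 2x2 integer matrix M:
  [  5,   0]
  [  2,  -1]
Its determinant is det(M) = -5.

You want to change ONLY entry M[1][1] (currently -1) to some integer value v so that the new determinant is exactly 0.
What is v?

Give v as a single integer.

det is linear in entry M[1][1]: det = old_det + (v - -1) * C_11
Cofactor C_11 = 5
Want det = 0: -5 + (v - -1) * 5 = 0
  (v - -1) = 5 / 5 = 1
  v = -1 + (1) = 0

Answer: 0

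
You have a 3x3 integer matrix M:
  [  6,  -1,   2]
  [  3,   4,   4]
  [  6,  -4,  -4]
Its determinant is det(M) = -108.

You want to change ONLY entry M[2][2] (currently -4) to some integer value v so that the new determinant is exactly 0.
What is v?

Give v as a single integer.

det is linear in entry M[2][2]: det = old_det + (v - -4) * C_22
Cofactor C_22 = 27
Want det = 0: -108 + (v - -4) * 27 = 0
  (v - -4) = 108 / 27 = 4
  v = -4 + (4) = 0

Answer: 0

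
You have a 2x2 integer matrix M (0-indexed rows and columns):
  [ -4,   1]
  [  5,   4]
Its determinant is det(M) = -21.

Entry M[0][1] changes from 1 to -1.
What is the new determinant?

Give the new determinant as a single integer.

Answer: -11

Derivation:
det is linear in row 0: changing M[0][1] by delta changes det by delta * cofactor(0,1).
Cofactor C_01 = (-1)^(0+1) * minor(0,1) = -5
Entry delta = -1 - 1 = -2
Det delta = -2 * -5 = 10
New det = -21 + 10 = -11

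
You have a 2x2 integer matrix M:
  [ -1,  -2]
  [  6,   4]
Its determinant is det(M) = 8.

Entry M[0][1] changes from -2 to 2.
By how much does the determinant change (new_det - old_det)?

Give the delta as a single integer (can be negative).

Cofactor C_01 = -6
Entry delta = 2 - -2 = 4
Det delta = entry_delta * cofactor = 4 * -6 = -24

Answer: -24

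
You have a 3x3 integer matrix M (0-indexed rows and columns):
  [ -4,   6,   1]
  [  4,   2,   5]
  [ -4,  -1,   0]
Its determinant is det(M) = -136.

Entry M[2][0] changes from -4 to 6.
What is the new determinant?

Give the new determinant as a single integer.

Answer: 144

Derivation:
det is linear in row 2: changing M[2][0] by delta changes det by delta * cofactor(2,0).
Cofactor C_20 = (-1)^(2+0) * minor(2,0) = 28
Entry delta = 6 - -4 = 10
Det delta = 10 * 28 = 280
New det = -136 + 280 = 144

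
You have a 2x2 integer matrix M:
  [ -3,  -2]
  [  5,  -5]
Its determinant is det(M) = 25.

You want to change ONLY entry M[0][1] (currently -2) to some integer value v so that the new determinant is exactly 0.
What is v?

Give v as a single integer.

Answer: 3

Derivation:
det is linear in entry M[0][1]: det = old_det + (v - -2) * C_01
Cofactor C_01 = -5
Want det = 0: 25 + (v - -2) * -5 = 0
  (v - -2) = -25 / -5 = 5
  v = -2 + (5) = 3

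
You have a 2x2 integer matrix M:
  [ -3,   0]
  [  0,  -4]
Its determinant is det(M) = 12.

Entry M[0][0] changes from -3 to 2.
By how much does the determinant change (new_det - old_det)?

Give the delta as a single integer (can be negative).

Cofactor C_00 = -4
Entry delta = 2 - -3 = 5
Det delta = entry_delta * cofactor = 5 * -4 = -20

Answer: -20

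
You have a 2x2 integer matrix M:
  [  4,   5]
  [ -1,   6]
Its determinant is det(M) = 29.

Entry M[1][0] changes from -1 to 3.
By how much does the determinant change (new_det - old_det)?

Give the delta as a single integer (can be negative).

Answer: -20

Derivation:
Cofactor C_10 = -5
Entry delta = 3 - -1 = 4
Det delta = entry_delta * cofactor = 4 * -5 = -20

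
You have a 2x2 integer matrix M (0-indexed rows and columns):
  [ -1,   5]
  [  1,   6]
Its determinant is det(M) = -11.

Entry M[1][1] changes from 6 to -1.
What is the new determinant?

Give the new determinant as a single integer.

det is linear in row 1: changing M[1][1] by delta changes det by delta * cofactor(1,1).
Cofactor C_11 = (-1)^(1+1) * minor(1,1) = -1
Entry delta = -1 - 6 = -7
Det delta = -7 * -1 = 7
New det = -11 + 7 = -4

Answer: -4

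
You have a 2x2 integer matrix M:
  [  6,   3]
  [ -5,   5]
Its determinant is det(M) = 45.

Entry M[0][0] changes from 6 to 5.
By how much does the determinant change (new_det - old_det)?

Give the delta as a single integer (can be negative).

Cofactor C_00 = 5
Entry delta = 5 - 6 = -1
Det delta = entry_delta * cofactor = -1 * 5 = -5

Answer: -5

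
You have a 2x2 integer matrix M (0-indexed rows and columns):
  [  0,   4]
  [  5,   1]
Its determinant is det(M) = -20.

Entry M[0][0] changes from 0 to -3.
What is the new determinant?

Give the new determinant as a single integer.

Answer: -23

Derivation:
det is linear in row 0: changing M[0][0] by delta changes det by delta * cofactor(0,0).
Cofactor C_00 = (-1)^(0+0) * minor(0,0) = 1
Entry delta = -3 - 0 = -3
Det delta = -3 * 1 = -3
New det = -20 + -3 = -23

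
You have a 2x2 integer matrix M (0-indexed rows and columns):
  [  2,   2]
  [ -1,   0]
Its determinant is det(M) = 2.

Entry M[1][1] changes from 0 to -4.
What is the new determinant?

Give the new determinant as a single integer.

det is linear in row 1: changing M[1][1] by delta changes det by delta * cofactor(1,1).
Cofactor C_11 = (-1)^(1+1) * minor(1,1) = 2
Entry delta = -4 - 0 = -4
Det delta = -4 * 2 = -8
New det = 2 + -8 = -6

Answer: -6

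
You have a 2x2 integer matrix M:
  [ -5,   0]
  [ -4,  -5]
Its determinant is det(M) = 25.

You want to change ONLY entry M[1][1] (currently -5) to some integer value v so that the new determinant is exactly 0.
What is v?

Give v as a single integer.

Answer: 0

Derivation:
det is linear in entry M[1][1]: det = old_det + (v - -5) * C_11
Cofactor C_11 = -5
Want det = 0: 25 + (v - -5) * -5 = 0
  (v - -5) = -25 / -5 = 5
  v = -5 + (5) = 0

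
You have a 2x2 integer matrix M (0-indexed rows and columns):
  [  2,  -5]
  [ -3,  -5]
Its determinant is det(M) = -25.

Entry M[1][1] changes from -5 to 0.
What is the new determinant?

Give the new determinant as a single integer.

Answer: -15

Derivation:
det is linear in row 1: changing M[1][1] by delta changes det by delta * cofactor(1,1).
Cofactor C_11 = (-1)^(1+1) * minor(1,1) = 2
Entry delta = 0 - -5 = 5
Det delta = 5 * 2 = 10
New det = -25 + 10 = -15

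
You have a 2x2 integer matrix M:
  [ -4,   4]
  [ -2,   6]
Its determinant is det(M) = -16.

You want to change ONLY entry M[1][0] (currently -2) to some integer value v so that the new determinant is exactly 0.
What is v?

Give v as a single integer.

Answer: -6

Derivation:
det is linear in entry M[1][0]: det = old_det + (v - -2) * C_10
Cofactor C_10 = -4
Want det = 0: -16 + (v - -2) * -4 = 0
  (v - -2) = 16 / -4 = -4
  v = -2 + (-4) = -6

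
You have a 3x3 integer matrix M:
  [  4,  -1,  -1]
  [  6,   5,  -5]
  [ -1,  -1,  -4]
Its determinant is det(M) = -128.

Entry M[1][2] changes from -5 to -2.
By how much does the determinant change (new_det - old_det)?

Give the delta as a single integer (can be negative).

Cofactor C_12 = 5
Entry delta = -2 - -5 = 3
Det delta = entry_delta * cofactor = 3 * 5 = 15

Answer: 15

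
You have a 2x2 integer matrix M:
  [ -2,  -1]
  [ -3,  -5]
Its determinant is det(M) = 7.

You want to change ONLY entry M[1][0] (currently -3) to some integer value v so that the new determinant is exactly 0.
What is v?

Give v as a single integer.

det is linear in entry M[1][0]: det = old_det + (v - -3) * C_10
Cofactor C_10 = 1
Want det = 0: 7 + (v - -3) * 1 = 0
  (v - -3) = -7 / 1 = -7
  v = -3 + (-7) = -10

Answer: -10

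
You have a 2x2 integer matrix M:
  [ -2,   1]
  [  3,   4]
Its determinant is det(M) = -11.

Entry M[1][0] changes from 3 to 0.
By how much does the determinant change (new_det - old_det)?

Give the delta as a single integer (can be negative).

Answer: 3

Derivation:
Cofactor C_10 = -1
Entry delta = 0 - 3 = -3
Det delta = entry_delta * cofactor = -3 * -1 = 3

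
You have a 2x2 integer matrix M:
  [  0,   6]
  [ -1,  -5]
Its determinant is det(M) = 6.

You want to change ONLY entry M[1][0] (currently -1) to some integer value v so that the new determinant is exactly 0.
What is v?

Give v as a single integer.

det is linear in entry M[1][0]: det = old_det + (v - -1) * C_10
Cofactor C_10 = -6
Want det = 0: 6 + (v - -1) * -6 = 0
  (v - -1) = -6 / -6 = 1
  v = -1 + (1) = 0

Answer: 0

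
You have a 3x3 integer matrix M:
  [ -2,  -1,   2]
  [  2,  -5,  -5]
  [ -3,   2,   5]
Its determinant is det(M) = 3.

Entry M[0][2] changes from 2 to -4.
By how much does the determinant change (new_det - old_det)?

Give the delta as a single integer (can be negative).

Cofactor C_02 = -11
Entry delta = -4 - 2 = -6
Det delta = entry_delta * cofactor = -6 * -11 = 66

Answer: 66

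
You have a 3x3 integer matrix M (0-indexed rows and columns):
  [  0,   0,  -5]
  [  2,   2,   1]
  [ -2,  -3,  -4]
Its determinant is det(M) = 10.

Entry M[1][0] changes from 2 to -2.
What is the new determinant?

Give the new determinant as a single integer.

det is linear in row 1: changing M[1][0] by delta changes det by delta * cofactor(1,0).
Cofactor C_10 = (-1)^(1+0) * minor(1,0) = 15
Entry delta = -2 - 2 = -4
Det delta = -4 * 15 = -60
New det = 10 + -60 = -50

Answer: -50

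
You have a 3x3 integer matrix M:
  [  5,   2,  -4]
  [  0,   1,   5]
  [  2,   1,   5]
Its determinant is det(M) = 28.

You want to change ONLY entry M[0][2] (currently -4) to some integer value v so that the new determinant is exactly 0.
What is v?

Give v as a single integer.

Answer: 10

Derivation:
det is linear in entry M[0][2]: det = old_det + (v - -4) * C_02
Cofactor C_02 = -2
Want det = 0: 28 + (v - -4) * -2 = 0
  (v - -4) = -28 / -2 = 14
  v = -4 + (14) = 10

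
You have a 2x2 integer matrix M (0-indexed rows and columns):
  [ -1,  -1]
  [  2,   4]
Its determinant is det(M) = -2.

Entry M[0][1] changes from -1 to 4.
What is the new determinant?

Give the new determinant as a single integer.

det is linear in row 0: changing M[0][1] by delta changes det by delta * cofactor(0,1).
Cofactor C_01 = (-1)^(0+1) * minor(0,1) = -2
Entry delta = 4 - -1 = 5
Det delta = 5 * -2 = -10
New det = -2 + -10 = -12

Answer: -12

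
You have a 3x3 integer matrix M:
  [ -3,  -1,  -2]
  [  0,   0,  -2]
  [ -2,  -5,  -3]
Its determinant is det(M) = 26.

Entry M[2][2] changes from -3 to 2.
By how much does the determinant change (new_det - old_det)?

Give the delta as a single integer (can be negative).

Answer: 0

Derivation:
Cofactor C_22 = 0
Entry delta = 2 - -3 = 5
Det delta = entry_delta * cofactor = 5 * 0 = 0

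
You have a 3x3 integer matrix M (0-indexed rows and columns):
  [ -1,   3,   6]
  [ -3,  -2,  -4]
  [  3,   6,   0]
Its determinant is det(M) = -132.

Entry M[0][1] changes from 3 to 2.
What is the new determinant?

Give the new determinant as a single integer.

Answer: -120

Derivation:
det is linear in row 0: changing M[0][1] by delta changes det by delta * cofactor(0,1).
Cofactor C_01 = (-1)^(0+1) * minor(0,1) = -12
Entry delta = 2 - 3 = -1
Det delta = -1 * -12 = 12
New det = -132 + 12 = -120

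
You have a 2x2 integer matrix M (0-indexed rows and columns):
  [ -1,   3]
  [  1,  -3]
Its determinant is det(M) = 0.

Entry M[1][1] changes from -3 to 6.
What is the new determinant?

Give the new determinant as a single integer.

det is linear in row 1: changing M[1][1] by delta changes det by delta * cofactor(1,1).
Cofactor C_11 = (-1)^(1+1) * minor(1,1) = -1
Entry delta = 6 - -3 = 9
Det delta = 9 * -1 = -9
New det = 0 + -9 = -9

Answer: -9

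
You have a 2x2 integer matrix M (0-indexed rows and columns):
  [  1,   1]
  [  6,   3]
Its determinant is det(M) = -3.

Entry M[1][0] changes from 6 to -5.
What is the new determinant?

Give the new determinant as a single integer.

det is linear in row 1: changing M[1][0] by delta changes det by delta * cofactor(1,0).
Cofactor C_10 = (-1)^(1+0) * minor(1,0) = -1
Entry delta = -5 - 6 = -11
Det delta = -11 * -1 = 11
New det = -3 + 11 = 8

Answer: 8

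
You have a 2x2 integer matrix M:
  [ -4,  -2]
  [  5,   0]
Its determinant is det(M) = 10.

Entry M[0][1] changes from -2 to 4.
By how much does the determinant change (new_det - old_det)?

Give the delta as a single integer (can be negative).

Answer: -30

Derivation:
Cofactor C_01 = -5
Entry delta = 4 - -2 = 6
Det delta = entry_delta * cofactor = 6 * -5 = -30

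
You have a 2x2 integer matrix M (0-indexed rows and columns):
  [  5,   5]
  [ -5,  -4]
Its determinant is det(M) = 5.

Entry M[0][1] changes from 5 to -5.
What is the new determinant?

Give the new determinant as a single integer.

det is linear in row 0: changing M[0][1] by delta changes det by delta * cofactor(0,1).
Cofactor C_01 = (-1)^(0+1) * minor(0,1) = 5
Entry delta = -5 - 5 = -10
Det delta = -10 * 5 = -50
New det = 5 + -50 = -45

Answer: -45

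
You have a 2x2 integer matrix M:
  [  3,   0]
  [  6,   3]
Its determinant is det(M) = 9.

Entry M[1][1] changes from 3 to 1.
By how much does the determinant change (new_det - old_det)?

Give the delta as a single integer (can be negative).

Cofactor C_11 = 3
Entry delta = 1 - 3 = -2
Det delta = entry_delta * cofactor = -2 * 3 = -6

Answer: -6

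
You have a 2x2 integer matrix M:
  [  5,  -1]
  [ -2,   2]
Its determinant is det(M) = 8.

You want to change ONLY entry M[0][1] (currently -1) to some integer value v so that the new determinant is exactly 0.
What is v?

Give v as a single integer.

Answer: -5

Derivation:
det is linear in entry M[0][1]: det = old_det + (v - -1) * C_01
Cofactor C_01 = 2
Want det = 0: 8 + (v - -1) * 2 = 0
  (v - -1) = -8 / 2 = -4
  v = -1 + (-4) = -5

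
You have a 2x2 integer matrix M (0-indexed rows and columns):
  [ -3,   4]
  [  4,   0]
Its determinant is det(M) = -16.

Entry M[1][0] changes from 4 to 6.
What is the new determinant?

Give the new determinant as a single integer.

Answer: -24

Derivation:
det is linear in row 1: changing M[1][0] by delta changes det by delta * cofactor(1,0).
Cofactor C_10 = (-1)^(1+0) * minor(1,0) = -4
Entry delta = 6 - 4 = 2
Det delta = 2 * -4 = -8
New det = -16 + -8 = -24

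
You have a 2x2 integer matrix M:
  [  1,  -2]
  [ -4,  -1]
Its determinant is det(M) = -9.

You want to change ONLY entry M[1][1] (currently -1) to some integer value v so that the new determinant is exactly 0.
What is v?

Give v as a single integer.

det is linear in entry M[1][1]: det = old_det + (v - -1) * C_11
Cofactor C_11 = 1
Want det = 0: -9 + (v - -1) * 1 = 0
  (v - -1) = 9 / 1 = 9
  v = -1 + (9) = 8

Answer: 8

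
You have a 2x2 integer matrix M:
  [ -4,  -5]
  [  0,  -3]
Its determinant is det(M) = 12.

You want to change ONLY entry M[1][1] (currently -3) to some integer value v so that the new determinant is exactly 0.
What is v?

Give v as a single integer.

det is linear in entry M[1][1]: det = old_det + (v - -3) * C_11
Cofactor C_11 = -4
Want det = 0: 12 + (v - -3) * -4 = 0
  (v - -3) = -12 / -4 = 3
  v = -3 + (3) = 0

Answer: 0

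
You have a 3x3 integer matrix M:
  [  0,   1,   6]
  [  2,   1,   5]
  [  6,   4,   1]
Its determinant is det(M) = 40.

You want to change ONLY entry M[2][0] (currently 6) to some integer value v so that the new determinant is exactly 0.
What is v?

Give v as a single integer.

det is linear in entry M[2][0]: det = old_det + (v - 6) * C_20
Cofactor C_20 = -1
Want det = 0: 40 + (v - 6) * -1 = 0
  (v - 6) = -40 / -1 = 40
  v = 6 + (40) = 46

Answer: 46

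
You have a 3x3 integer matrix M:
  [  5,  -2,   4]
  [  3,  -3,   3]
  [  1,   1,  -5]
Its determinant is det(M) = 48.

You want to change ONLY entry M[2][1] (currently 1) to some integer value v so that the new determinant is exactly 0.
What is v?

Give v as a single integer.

Answer: 17

Derivation:
det is linear in entry M[2][1]: det = old_det + (v - 1) * C_21
Cofactor C_21 = -3
Want det = 0: 48 + (v - 1) * -3 = 0
  (v - 1) = -48 / -3 = 16
  v = 1 + (16) = 17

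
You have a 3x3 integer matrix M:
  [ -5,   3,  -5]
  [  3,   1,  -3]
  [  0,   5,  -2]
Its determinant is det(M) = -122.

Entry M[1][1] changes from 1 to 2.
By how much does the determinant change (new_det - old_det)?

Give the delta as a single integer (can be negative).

Answer: 10

Derivation:
Cofactor C_11 = 10
Entry delta = 2 - 1 = 1
Det delta = entry_delta * cofactor = 1 * 10 = 10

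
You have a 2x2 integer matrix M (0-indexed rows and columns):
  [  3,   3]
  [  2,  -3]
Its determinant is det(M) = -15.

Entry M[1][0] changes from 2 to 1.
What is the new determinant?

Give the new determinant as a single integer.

det is linear in row 1: changing M[1][0] by delta changes det by delta * cofactor(1,0).
Cofactor C_10 = (-1)^(1+0) * minor(1,0) = -3
Entry delta = 1 - 2 = -1
Det delta = -1 * -3 = 3
New det = -15 + 3 = -12

Answer: -12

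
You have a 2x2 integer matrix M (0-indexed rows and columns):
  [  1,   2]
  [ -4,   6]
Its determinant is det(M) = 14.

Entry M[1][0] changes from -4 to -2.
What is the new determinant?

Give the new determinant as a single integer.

det is linear in row 1: changing M[1][0] by delta changes det by delta * cofactor(1,0).
Cofactor C_10 = (-1)^(1+0) * minor(1,0) = -2
Entry delta = -2 - -4 = 2
Det delta = 2 * -2 = -4
New det = 14 + -4 = 10

Answer: 10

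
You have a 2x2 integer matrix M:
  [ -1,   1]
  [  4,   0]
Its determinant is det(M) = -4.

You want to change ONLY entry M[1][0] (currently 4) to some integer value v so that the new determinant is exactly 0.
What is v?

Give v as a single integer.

Answer: 0

Derivation:
det is linear in entry M[1][0]: det = old_det + (v - 4) * C_10
Cofactor C_10 = -1
Want det = 0: -4 + (v - 4) * -1 = 0
  (v - 4) = 4 / -1 = -4
  v = 4 + (-4) = 0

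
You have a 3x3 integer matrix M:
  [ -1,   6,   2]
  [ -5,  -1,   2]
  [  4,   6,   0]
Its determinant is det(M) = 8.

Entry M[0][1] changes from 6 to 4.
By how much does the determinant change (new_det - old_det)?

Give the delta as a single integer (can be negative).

Cofactor C_01 = 8
Entry delta = 4 - 6 = -2
Det delta = entry_delta * cofactor = -2 * 8 = -16

Answer: -16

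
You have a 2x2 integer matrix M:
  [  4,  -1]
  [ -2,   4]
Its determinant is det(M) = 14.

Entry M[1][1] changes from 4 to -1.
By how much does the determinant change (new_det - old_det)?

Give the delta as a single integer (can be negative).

Cofactor C_11 = 4
Entry delta = -1 - 4 = -5
Det delta = entry_delta * cofactor = -5 * 4 = -20

Answer: -20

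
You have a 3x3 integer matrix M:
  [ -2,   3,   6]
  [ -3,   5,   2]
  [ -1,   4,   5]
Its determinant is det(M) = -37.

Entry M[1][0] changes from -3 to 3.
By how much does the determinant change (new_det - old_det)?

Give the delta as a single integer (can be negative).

Cofactor C_10 = 9
Entry delta = 3 - -3 = 6
Det delta = entry_delta * cofactor = 6 * 9 = 54

Answer: 54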